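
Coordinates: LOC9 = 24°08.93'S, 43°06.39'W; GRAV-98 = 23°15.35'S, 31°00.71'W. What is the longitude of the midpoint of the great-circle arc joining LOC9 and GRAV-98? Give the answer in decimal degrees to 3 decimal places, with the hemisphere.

37.038°W

LOC9: φ = -24.14883°, λ = -43.10650°
GRAV-98: φ = -23.25583°, λ = -31.01183°
Bx = cos φ₂ cos Δλ = 0.898357,  By = cos φ₂ sin Δλ = 0.192504
φₘ = atan2(sin φ₁ + sin φ₂, √((cos φ₁ + Bx)² + By²)) = -23.82024°
λₘ = λ₁ + atan2(By, cos φ₁ + Bx) = -37.03840°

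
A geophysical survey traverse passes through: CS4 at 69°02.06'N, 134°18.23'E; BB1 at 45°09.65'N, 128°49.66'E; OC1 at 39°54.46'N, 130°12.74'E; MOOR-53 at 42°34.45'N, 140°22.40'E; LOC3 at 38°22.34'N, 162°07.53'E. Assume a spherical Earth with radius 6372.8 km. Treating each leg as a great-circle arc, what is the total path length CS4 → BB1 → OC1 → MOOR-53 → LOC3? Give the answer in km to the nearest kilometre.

6061 km

CS4: φ = +69.03433°, λ = +134.30383°
BB1: φ = +45.16083°, λ = +128.82767°
OC1: φ = +39.90767°, λ = +130.21233°
MOOR-53: φ = +42.57417°, λ = +140.37333°
LOC3: φ = +38.37233°, λ = +162.12550°
CS4→BB1: c = 0.419507 rad, d = 2673.44 km
BB1→OC1: c = 0.093394 rad, d = 595.18 km
OC1→MOOR-53: c = 0.141130 rad, d = 899.40 km
MOOR-53→LOC3: c = 0.297053 rad, d = 1893.06 km
Total = 2673.44 + 595.18 + 899.40 + 1893.06 = 6061.07 km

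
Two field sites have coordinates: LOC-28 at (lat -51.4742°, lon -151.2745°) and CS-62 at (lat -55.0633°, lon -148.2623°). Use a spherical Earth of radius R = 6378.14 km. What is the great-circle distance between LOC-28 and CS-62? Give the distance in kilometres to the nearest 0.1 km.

Δφ = -3.5891°,  Δλ = 3.0122°
a = sin²(Δφ/2) + cos φ₁ cos φ₂ sin²(Δλ/2) = 0.001227
c = 2·arcsin(√a) = 0.070074 rad = 4.0149°
d = R·c = 6378.14 × 0.070074 = 446.9 km

446.9 km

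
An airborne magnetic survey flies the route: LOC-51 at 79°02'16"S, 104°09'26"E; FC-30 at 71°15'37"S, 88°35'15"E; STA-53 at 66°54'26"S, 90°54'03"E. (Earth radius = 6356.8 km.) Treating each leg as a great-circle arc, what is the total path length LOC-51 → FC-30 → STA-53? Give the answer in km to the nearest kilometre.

1454 km

LOC-51: φ = -79.03778°, λ = +104.15722°
FC-30: φ = -71.26028°, λ = +88.58750°
STA-53: φ = -66.90722°, λ = +90.90083°
LOC-51→FC-30: c = 0.151411 rad, d = 962.49 km
FC-30→STA-53: c = 0.077316 rad, d = 491.48 km
Total = 962.49 + 491.48 = 1453.97 km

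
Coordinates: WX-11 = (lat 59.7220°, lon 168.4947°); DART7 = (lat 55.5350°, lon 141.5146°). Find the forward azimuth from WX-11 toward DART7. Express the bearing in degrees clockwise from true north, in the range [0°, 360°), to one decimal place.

265.6°

Δλ = -26.9801°
y = sin Δλ · cos φ₂ = -0.256739
x = cos φ₁ sin φ₂ − sin φ₁ cos φ₂ cos Δλ = -0.019823
θ = atan2(y, x) = -94.4151° → 265.5849° (mod 360°)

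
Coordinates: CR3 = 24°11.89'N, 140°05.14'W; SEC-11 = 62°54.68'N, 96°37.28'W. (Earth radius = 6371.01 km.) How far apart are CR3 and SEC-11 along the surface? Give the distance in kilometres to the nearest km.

CR3: φ = +24.19817°, λ = -140.08567°
SEC-11: φ = +62.91133°, λ = -96.62133°
Δφ = 38.7132°,  Δλ = 43.4643°
a = sin²(Δφ/2) + cos φ₁ cos φ₂ sin²(Δλ/2) = 0.166802
c = 2·arcsin(√a) = 0.841430 rad = 48.2104°
d = R·c = 6371.01 × 0.841430 = 5360.8 km

5361 km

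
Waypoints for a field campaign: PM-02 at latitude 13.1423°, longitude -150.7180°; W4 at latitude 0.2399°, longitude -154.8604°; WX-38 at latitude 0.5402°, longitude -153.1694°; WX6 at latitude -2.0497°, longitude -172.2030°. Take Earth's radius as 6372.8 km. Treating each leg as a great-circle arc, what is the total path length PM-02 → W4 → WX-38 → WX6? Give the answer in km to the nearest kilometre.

PM-02→W4: c = 0.236313 rad, d = 1505.97 km
W4→WX-38: c = 0.029975 rad, d = 191.02 km
WX-38→WX6: c = 0.335203 rad, d = 2136.18 km
Total = 1505.97 + 191.02 + 2136.18 = 3833.18 km

3833 km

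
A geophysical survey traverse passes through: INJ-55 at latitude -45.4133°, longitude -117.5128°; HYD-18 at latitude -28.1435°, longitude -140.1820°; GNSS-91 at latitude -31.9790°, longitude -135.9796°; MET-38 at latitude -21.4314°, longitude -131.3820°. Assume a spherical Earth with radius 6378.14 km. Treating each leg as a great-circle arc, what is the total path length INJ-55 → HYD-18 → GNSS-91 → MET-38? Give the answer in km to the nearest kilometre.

4619 km

INJ-55→HYD-18: c = 0.434460 rad, d = 2771.05 km
HYD-18→GNSS-91: c = 0.092236 rad, d = 588.29 km
GNSS-91→MET-38: c = 0.197488 rad, d = 1259.61 km
Total = 2771.05 + 588.29 + 1259.61 = 4618.95 km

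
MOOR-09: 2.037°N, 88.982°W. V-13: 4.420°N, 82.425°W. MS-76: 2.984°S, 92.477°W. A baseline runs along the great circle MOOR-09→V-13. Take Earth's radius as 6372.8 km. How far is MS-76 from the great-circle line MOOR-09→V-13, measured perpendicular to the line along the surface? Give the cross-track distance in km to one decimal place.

389.7 km

δ₁₃ = central angle MOOR-09→MS-76 = 0.106761 rad  (haversine)
θ₁₃ = bearing MOOR-09→MS-76 = 214.842°,  θ₁₂ = bearing MOOR-09→V-13 = 69.835°
dₓₜ = R·arcsin(sin δ₁₃ · sin(θ₁₃ − θ₁₂)) = 6372.8·arcsin(0.10656·sin(145.008°)) = 389.668 km
|dₓₜ| = 389.668 km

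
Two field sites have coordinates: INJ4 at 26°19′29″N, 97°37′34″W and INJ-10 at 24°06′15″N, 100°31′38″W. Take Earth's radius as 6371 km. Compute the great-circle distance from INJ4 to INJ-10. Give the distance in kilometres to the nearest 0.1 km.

INJ4: φ = +26.32472°, λ = -97.62611°
INJ-10: φ = +24.10417°, λ = -100.52722°
Δφ = -2.2206°,  Δλ = -2.9011°
a = sin²(Δφ/2) + cos φ₁ cos φ₂ sin²(Δλ/2) = 0.000900
c = 2·arcsin(√a) = 0.060000 rad = 3.4378°
d = R·c = 6371 × 0.060000 = 382.3 km

382.3 km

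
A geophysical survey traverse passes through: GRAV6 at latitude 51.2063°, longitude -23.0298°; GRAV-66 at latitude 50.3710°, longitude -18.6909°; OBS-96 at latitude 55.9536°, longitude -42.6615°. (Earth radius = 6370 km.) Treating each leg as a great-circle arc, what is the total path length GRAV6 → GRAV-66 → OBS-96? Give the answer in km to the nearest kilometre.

GRAV6→GRAV-66: c = 0.050036 rad, d = 318.73 km
GRAV-66→OBS-96: c = 0.267406 rad, d = 1703.38 km
Total = 318.73 + 1703.38 = 2022.11 km

2022 km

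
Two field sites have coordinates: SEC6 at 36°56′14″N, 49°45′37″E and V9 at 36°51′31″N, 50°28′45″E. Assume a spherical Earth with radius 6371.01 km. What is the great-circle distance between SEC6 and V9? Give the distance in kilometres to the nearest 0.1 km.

64.5 km

SEC6: φ = +36.93722°, λ = +49.76028°
V9: φ = +36.85861°, λ = +50.47917°
Δφ = -0.0786°,  Δλ = 0.7189°
a = sin²(Δφ/2) + cos φ₁ cos φ₂ sin²(Δλ/2) = 0.000026
c = 2·arcsin(√a) = 0.010127 rad = 0.5802°
d = R·c = 6371.01 × 0.010127 = 64.5 km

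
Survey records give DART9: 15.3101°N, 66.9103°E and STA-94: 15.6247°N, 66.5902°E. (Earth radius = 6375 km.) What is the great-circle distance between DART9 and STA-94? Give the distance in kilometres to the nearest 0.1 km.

49.0 km

Δφ = 0.3146°,  Δλ = -0.3201°
a = sin²(Δφ/2) + cos φ₁ cos φ₂ sin²(Δλ/2) = 0.000015
c = 2·arcsin(√a) = 0.007690 rad = 0.4406°
d = R·c = 6375 × 0.007690 = 49.0 km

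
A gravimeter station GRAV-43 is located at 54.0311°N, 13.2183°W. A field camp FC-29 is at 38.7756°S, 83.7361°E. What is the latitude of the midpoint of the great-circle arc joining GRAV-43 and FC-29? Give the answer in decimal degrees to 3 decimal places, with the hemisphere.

Bx = cos φ₂ cos Δλ = -0.094394,  By = cos φ₂ sin Δλ = 0.773869
φₘ = atan2(sin φ₁ + sin φ₂, √((cos φ₁ + Bx)² + By²)) = 11.28330°
λₘ = λ₁ + atan2(By, cos φ₁ + Bx) = 44.28470°

11.283°N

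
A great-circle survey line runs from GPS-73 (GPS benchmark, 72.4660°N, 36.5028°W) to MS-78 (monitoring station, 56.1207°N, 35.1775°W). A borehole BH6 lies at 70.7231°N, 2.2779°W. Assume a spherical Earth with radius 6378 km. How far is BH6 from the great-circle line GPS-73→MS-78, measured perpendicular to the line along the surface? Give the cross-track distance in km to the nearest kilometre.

δ₁₃ = central angle GPS-73→BH6 = 0.188350 rad  (haversine)
θ₁₃ = bearing GPS-73→BH6 = 82.606°,  θ₁₂ = bearing GPS-73→MS-78 = 177.376°
dₓₜ = R·arcsin(sin δ₁₃ · sin(θ₁₃ − θ₁₂)) = 6378·arcsin(0.18724·sin(-94.770°)) = -1197.087 km
|dₓₜ| = 1197.087 km

1197 km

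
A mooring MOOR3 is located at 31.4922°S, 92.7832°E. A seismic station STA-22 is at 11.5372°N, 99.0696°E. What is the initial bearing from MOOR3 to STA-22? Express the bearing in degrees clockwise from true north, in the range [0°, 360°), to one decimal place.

Δλ = 6.2864°
y = sin Δλ · cos φ₂ = 0.107286
x = cos φ₁ sin φ₂ − sin φ₁ cos φ₂ cos Δλ = 0.679296
θ = atan2(y, x) = 8.9750° → 8.9750° (mod 360°)

9.0°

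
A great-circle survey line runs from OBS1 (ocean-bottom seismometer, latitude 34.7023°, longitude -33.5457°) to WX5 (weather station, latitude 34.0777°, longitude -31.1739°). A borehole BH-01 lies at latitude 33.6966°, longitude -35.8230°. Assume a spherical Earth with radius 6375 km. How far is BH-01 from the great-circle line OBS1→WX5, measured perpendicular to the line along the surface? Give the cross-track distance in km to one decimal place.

δ₁₃ = central angle OBS1→BH-01 = 0.037265 rad  (haversine)
θ₁₃ = bearing OBS1→BH-01 = 242.544°,  θ₁₂ = bearing OBS1→WX5 = 107.027°
dₓₜ = R·arcsin(sin δ₁₃ · sin(θ₁₃ − θ₁₂)) = 6375·arcsin(0.03726·sin(135.517°)) = 166.440 km
|dₓₜ| = 166.440 km

166.4 km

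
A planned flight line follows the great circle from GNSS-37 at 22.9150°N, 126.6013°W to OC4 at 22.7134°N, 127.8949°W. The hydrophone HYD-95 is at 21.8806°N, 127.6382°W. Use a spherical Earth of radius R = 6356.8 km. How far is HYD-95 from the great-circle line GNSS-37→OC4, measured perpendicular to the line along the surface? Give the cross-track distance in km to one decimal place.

δ₁₃ = central angle GNSS-37→HYD-95 = 0.024615 rad  (haversine)
θ₁₃ = bearing GNSS-37→HYD-95 = 223.023°,  θ₁₂ = bearing GNSS-37→OC4 = 260.655°
dₓₜ = R·arcsin(sin δ₁₃ · sin(θ₁₃ − θ₁₂)) = 6356.8·arcsin(0.02461·sin(-37.632°)) = -95.533 km
|dₓₜ| = 95.533 km

95.5 km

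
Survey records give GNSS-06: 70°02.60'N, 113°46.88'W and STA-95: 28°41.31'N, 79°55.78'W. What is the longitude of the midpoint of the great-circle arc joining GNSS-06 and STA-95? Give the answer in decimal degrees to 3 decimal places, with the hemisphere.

GNSS-06: φ = +70.04333°, λ = -113.78133°
STA-95: φ = +28.68850°, λ = -79.92967°
Bx = cos φ₂ cos Δλ = 0.728535,  By = cos φ₂ sin Δλ = 0.488663
φₘ = atan2(sin φ₁ + sin φ₂, √((cos φ₁ + Bx)² + By²)) = 50.36558°
λₘ = λ₁ + atan2(By, cos φ₁ + Bx) = -89.23225°

89.232°W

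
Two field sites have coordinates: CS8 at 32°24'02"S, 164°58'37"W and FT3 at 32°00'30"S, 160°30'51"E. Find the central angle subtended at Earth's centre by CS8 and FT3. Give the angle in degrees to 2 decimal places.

29.07°

CS8: φ = -32.40056°, λ = -164.97694°
FT3: φ = -32.00833°, λ = +160.51417°
Δφ = 0.3922°,  Δλ = -34.5089°
a = sin²(Δφ/2) + cos φ₁ cos φ₂ sin²(Δλ/2) = 0.063003
c = 2·arcsin(√a) = 0.507433 rad = 29.0738°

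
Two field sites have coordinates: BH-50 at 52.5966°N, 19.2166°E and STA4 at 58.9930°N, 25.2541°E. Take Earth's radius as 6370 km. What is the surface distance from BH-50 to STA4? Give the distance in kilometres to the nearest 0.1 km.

804.3 km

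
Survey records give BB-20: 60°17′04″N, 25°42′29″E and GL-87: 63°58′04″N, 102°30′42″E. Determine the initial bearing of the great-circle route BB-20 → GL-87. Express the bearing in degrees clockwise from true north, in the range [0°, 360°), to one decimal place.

50.0°

BB-20: φ = +60.28444°, λ = +25.70806°
GL-87: φ = +63.96778°, λ = +102.51167°
Δλ = 76.8036°
y = sin Δλ · cos φ₂ = 0.427287
x = cos φ₁ sin φ₂ − sin φ₁ cos φ₂ cos Δλ = 0.358389
θ = atan2(y, x) = 50.0116° → 50.0116° (mod 360°)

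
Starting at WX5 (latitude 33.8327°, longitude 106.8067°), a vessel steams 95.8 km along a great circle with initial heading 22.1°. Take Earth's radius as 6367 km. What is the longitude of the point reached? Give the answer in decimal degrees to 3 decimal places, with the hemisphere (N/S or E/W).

107.201°E

δ = d/R = 95.8/6367 = 0.015046 rad
φ₂ = arcsin(sin φ₁ cos δ + cos φ₁ sin δ cos θ)
   = arcsin(0.55677·0.99989 + 0.83067·0.01505·0.92653) = 34.63083°
λ₂ = λ₁ + atan2(sin θ sin δ cos φ₁, cos δ − sin φ₁ sin φ₂) = 107.20086°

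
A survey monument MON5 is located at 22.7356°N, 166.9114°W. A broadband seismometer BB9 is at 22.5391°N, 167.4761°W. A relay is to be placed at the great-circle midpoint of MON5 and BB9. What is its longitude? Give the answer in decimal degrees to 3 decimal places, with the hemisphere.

Bx = cos φ₂ cos Δλ = 0.923573,  By = cos φ₂ sin Δλ = -0.009103
φₘ = atan2(sin φ₁ + sin φ₂, √((cos φ₁ + Bx)² + By²)) = 22.63760°
λₘ = λ₁ + atan2(By, cos φ₁ + Bx) = -167.19395°

167.194°W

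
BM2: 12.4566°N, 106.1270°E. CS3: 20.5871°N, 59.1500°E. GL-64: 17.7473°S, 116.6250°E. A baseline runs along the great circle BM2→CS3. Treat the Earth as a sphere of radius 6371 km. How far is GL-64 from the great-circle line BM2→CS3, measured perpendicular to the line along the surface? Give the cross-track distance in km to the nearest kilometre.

δ₁₃ = central angle BM2→GL-64 = 0.557324 rad  (haversine)
θ₁₃ = bearing BM2→GL-64 = 160.847°,  θ₁₂ = bearing BM2→CS3 = 286.720°
dₓₜ = R·arcsin(sin δ₁₃ · sin(θ₁₃ − θ₁₂)) = 6371·arcsin(0.52892·sin(-125.872°)) = -2821.954 km
|dₓₜ| = 2821.954 km

2822 km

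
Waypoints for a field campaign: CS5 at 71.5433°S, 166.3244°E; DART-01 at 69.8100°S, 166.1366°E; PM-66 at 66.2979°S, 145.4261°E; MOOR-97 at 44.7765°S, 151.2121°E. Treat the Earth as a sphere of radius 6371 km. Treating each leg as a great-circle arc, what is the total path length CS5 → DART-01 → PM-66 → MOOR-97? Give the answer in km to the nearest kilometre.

3550 km

CS5→DART-01: c = 0.030271 rad, d = 192.86 km
DART-01→PM-66: c = 0.147398 rad, d = 939.07 km
PM-66→MOOR-97: c = 0.379562 rad, d = 2418.19 km
Total = 192.86 + 939.07 + 2418.19 = 3550.12 km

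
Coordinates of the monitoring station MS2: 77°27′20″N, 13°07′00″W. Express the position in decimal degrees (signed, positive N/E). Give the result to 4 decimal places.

lat: 77.4556° N → +77.4556°
lon: 13.1167° W → -13.1167°

+77.4556°, -13.1167°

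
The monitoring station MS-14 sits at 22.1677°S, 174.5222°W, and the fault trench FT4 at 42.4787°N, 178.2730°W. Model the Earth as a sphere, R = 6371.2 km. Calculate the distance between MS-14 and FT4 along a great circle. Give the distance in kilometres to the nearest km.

Δφ = 64.6464°,  Δλ = -3.7508°
a = sin²(Δφ/2) + cos φ₁ cos φ₂ sin²(Δλ/2) = 0.286630
c = 2·arcsin(√a) = 1.129911 rad = 64.7391°
d = R·c = 6371.2 × 1.129911 = 7198.9 km

7199 km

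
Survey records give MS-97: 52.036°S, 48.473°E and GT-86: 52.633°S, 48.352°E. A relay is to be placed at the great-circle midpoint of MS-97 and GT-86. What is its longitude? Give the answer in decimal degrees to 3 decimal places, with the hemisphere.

Bx = cos φ₂ cos Δλ = 0.606917,  By = cos φ₂ sin Δλ = -0.001282
φₘ = atan2(sin φ₁ + sin φ₂, √((cos φ₁ + Bx)² + By²)) = -52.33452°
λₘ = λ₁ + atan2(By, cos φ₁ + Bx) = 48.41291°

48.413°E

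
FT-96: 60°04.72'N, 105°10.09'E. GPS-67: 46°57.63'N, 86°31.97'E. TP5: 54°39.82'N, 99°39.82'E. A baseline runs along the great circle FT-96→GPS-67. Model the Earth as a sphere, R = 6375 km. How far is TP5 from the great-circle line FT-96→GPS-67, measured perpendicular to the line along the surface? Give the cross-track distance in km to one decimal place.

FT-96: φ = +60.07867°, λ = +105.16817°
GPS-67: φ = +46.96050°, λ = +86.53283°
TP5: φ = +54.66367°, λ = +99.66367°
δ₁₃ = central angle FT-96→TP5 = 0.107691 rad  (haversine)
θ₁₃ = bearing FT-96→TP5 = 211.076°,  θ₁₂ = bearing FT-96→GPS-67 = 228.061°
dₓₜ = R·arcsin(sin δ₁₃ · sin(θ₁₃ − θ₁₂)) = 6375·arcsin(0.10748·sin(-16.985°)) = -200.198 km
|dₓₜ| = 200.198 km

200.2 km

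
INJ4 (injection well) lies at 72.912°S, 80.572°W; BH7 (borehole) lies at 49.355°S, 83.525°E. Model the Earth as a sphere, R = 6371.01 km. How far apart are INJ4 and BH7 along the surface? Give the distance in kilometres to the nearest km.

6364 km

Δφ = 23.5570°,  Δλ = 164.0970°
a = sin²(Δφ/2) + cos φ₁ cos φ₂ sin²(Δλ/2) = 0.229405
c = 2·arcsin(√a) = 0.998944 rad = 57.2353°
d = R·c = 6371.01 × 0.998944 = 6364.3 km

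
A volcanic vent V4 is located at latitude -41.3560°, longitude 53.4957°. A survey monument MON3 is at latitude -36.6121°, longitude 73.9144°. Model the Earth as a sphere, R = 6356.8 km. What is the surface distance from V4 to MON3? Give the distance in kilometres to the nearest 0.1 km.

Δφ = 4.7439°,  Δλ = 20.4187°
a = sin²(Δφ/2) + cos φ₁ cos φ₂ sin²(Δλ/2) = 0.020641
c = 2·arcsin(√a) = 0.288340 rad = 16.5207°
d = R·c = 6356.8 × 0.288340 = 1832.9 km

1832.9 km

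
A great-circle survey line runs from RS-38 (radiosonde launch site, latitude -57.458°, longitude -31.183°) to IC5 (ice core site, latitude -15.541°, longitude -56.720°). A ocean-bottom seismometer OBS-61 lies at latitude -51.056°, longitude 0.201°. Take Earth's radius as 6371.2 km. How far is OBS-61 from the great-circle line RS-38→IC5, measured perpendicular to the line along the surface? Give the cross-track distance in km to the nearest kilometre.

1855 km

δ₁₃ = central angle RS-38→OBS-61 = 0.335345 rad  (haversine)
θ₁₃ = bearing RS-38→OBS-61 = 84.073°,  θ₁₂ = bearing RS-38→IC5 = 324.797°
dₓₜ = R·arcsin(sin δ₁₃ · sin(θ₁₃ − θ₁₂)) = 6371.2·arcsin(0.32910·sin(-240.724°)) = 1855.020 km
|dₓₜ| = 1855.020 km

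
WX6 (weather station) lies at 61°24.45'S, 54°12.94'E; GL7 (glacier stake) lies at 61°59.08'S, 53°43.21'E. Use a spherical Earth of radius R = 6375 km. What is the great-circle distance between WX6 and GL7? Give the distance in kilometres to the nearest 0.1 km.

69.3 km

WX6: φ = -61.40750°, λ = +54.21567°
GL7: φ = -61.98467°, λ = +53.72017°
Δφ = -0.5772°,  Δλ = -0.4955°
a = sin²(Δφ/2) + cos φ₁ cos φ₂ sin²(Δλ/2) = 0.000030
c = 2·arcsin(√a) = 0.010876 rad = 0.6231°
d = R·c = 6375 × 0.010876 = 69.3 km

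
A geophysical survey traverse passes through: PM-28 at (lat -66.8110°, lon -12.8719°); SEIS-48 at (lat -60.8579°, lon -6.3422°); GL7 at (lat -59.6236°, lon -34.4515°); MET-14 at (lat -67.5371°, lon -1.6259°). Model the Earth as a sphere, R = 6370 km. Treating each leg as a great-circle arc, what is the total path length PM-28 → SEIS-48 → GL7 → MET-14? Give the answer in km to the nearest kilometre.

4096 km

PM-28→SEIS-48: c = 0.115275 rad, d = 734.30 km
SEIS-48→GL7: c = 0.242576 rad, d = 1545.21 km
GL7→MET-14: c = 0.285128 rad, d = 1816.26 km
Total = 734.30 + 1545.21 + 1816.26 = 4095.77 km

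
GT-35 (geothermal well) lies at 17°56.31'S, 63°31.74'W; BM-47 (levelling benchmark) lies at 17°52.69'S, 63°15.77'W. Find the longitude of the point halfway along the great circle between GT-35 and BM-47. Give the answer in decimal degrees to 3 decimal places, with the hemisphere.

63.396°W

GT-35: φ = -17.93850°, λ = -63.52900°
BM-47: φ = -17.87817°, λ = -63.26283°
Bx = cos φ₂ cos Δλ = 0.951701,  By = cos φ₂ sin Δλ = 0.004421
φₘ = atan2(sin φ₁ + sin φ₂, √((cos φ₁ + Bx)² + By²)) = -17.90838°
λₘ = λ₁ + atan2(By, cos φ₁ + Bx) = -63.39589°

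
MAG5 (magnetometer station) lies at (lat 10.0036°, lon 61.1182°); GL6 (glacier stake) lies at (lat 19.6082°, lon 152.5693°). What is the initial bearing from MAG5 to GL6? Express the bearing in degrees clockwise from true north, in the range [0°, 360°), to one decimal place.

70.4°

Δλ = 91.4511°
y = sin Δλ · cos φ₂ = 0.941707
x = cos φ₁ sin φ₂ − sin φ₁ cos φ₂ cos Δλ = 0.334628
θ = atan2(y, x) = 70.4377° → 70.4377° (mod 360°)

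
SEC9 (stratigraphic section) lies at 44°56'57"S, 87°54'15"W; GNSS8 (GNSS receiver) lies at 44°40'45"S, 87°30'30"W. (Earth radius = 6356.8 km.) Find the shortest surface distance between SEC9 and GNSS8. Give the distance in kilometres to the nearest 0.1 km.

SEC9: φ = -44.94917°, λ = -87.90417°
GNSS8: φ = -44.67917°, λ = -87.50833°
Δφ = 0.2700°,  Δλ = 0.3958°
a = sin²(Δφ/2) + cos φ₁ cos φ₂ sin²(Δλ/2) = 0.000012
c = 2·arcsin(√a) = 0.006799 rad = 0.3896°
d = R·c = 6356.8 × 0.006799 = 43.2 km

43.2 km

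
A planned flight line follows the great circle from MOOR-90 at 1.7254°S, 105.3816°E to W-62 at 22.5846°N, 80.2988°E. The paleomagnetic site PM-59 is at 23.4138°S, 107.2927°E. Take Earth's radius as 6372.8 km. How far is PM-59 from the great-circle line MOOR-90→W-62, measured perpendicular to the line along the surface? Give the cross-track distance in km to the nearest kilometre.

1501 km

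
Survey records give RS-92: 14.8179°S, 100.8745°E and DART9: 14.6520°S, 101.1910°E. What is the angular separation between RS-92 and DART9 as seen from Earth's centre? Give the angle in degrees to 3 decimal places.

0.348°

Δφ = 0.1659°,  Δλ = 0.3165°
a = sin²(Δφ/2) + cos φ₁ cos φ₂ sin²(Δλ/2) = 0.000009
c = 2·arcsin(√a) = 0.006077 rad = 0.3482°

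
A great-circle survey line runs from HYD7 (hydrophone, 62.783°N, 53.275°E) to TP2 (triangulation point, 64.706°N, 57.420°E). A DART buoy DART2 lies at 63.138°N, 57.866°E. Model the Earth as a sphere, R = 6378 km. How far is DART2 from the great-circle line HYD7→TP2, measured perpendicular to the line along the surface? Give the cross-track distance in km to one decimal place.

δ₁₃ = central angle HYD7→DART2 = 0.036941 rad  (haversine)
θ₁₃ = bearing HYD7→DART2 = 78.307°,  θ₁₂ = bearing HYD7→TP2 = 41.792°
dₓₜ = R·arcsin(sin δ₁₃ · sin(θ₁₃ − θ₁₂)) = 6378·arcsin(0.03693·sin(36.515°)) = 140.176 km
|dₓₜ| = 140.176 km

140.2 km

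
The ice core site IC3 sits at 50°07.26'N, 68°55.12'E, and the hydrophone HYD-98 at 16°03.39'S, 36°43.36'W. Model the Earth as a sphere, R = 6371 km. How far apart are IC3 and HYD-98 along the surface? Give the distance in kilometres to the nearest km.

IC3: φ = +50.12100°, λ = +68.91867°
HYD-98: φ = -16.05650°, λ = -36.72267°
Δφ = -66.1775°,  Δλ = -105.6413°
a = sin²(Δφ/2) + cos φ₁ cos φ₂ sin²(Δλ/2) = 0.689188
c = 2·arcsin(√a) = 1.958838 rad = 112.2331°
d = R·c = 6371 × 1.958838 = 12479.8 km

12480 km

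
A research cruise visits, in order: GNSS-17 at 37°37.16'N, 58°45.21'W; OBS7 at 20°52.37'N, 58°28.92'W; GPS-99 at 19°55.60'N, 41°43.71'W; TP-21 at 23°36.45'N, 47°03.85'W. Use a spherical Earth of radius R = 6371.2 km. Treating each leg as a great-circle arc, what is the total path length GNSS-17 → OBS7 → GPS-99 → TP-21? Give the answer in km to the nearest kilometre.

GNSS-17: φ = +37.61933°, λ = -58.75350°
OBS7: φ = +20.87283°, λ = -58.48200°
GPS-99: φ = +19.92667°, λ = -41.72850°
TP-21: φ = +23.60750°, λ = -47.06417°
GNSS-17→OBS7: c = 0.292310 rad, d = 1862.37 km
OBS7→GPS-99: c = 0.274439 rad, d = 1748.50 km
GPS-99→TP-21: c = 0.107714 rad, d = 686.27 km
Total = 1862.37 + 1748.50 + 686.27 = 4297.14 km

4297 km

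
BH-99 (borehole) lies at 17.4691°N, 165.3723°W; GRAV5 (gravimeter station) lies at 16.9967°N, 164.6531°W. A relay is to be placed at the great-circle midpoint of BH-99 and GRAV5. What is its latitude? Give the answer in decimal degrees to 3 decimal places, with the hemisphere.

17.233°N

Bx = cos φ₂ cos Δλ = 0.956246,  By = cos φ₂ sin Δλ = 0.012004
φₘ = atan2(sin φ₁ + sin φ₂, √((cos φ₁ + Bx)² + By²)) = 17.23322°
λₘ = λ₁ + atan2(By, cos φ₁ + Bx) = -165.01224°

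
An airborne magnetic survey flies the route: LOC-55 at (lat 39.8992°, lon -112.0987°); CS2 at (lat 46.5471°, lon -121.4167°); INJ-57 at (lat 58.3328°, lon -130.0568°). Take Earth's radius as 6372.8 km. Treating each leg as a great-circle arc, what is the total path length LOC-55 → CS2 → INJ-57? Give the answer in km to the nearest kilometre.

2489 km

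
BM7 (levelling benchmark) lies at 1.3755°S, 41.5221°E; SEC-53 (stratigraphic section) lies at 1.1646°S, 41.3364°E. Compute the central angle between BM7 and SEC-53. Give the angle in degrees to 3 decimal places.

0.281°

Δφ = 0.2109°,  Δλ = -0.1857°
a = sin²(Δφ/2) + cos φ₁ cos φ₂ sin²(Δλ/2) = 0.000006
c = 2·arcsin(√a) = 0.004904 rad = 0.2810°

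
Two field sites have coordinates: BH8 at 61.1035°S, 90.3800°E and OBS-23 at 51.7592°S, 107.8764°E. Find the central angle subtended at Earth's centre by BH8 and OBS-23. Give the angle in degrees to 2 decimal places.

13.37°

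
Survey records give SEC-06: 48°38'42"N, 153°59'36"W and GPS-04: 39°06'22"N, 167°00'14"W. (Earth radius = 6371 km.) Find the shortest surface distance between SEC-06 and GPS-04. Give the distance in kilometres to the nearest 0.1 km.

1483.5 km

SEC-06: φ = +48.64500°, λ = -153.99333°
GPS-04: φ = +39.10611°, λ = -167.00389°
Δφ = -9.5389°,  Δλ = -13.0106°
a = sin²(Δφ/2) + cos φ₁ cos φ₂ sin²(Δλ/2) = 0.013494
c = 2·arcsin(√a) = 0.232855 rad = 13.3416°
d = R·c = 6371 × 0.232855 = 1483.5 km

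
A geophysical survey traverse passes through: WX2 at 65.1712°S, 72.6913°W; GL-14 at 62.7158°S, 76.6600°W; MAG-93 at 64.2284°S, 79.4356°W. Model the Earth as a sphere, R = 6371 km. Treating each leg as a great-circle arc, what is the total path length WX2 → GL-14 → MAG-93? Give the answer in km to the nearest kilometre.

552 km

WX2→GL-14: c = 0.052536 rad, d = 334.71 km
GL-14→MAG-93: c = 0.034127 rad, d = 217.42 km
Total = 334.71 + 217.42 = 552.13 km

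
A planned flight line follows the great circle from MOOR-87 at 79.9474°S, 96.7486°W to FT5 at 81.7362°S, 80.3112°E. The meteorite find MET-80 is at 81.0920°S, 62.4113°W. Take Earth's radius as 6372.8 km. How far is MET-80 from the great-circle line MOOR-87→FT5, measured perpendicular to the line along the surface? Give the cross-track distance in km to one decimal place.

550.2 km

δ₁₃ = central angle MOOR-87→MET-80 = 0.099135 rad  (haversine)
θ₁₃ = bearing MOOR-87→MET-80 = 118.054°,  θ₁₂ = bearing MOOR-87→FT5 = 178.655°
dₓₜ = R·arcsin(sin δ₁₃ · sin(θ₁₃ − θ₁₂)) = 6372.8·arcsin(0.09897·sin(-60.602°)) = -550.197 km
|dₓₜ| = 550.197 km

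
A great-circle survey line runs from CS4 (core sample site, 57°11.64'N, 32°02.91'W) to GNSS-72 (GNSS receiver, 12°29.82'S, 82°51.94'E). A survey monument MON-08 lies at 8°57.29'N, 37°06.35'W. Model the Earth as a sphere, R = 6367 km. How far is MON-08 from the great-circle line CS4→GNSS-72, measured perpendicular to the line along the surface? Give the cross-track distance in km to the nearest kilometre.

4914 km

CS4: φ = +57.19400°, λ = -32.04850°
GNSS-72: φ = -12.49700°, λ = +82.86567°
MON-08: φ = +8.95483°, λ = -37.10583°
δ₁₃ = central angle CS4→MON-08 = 0.844722 rad  (haversine)
θ₁₃ = bearing CS4→MON-08 = 186.687°,  θ₁₂ = bearing CS4→GNSS-72 = 75.533°
dₓₜ = R·arcsin(sin δ₁₃ · sin(θ₁₃ − θ₁₂)) = 6367·arcsin(0.74779·sin(111.154°)) = 4913.785 km
|dₓₜ| = 4913.785 km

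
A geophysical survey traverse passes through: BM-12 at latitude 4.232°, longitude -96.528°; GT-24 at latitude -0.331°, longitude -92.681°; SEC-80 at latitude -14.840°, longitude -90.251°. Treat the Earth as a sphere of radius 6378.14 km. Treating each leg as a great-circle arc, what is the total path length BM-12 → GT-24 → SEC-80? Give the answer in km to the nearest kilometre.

BM-12→GT-24: c = 0.104130 rad, d = 664.15 km
GT-24→SEC-80: c = 0.256676 rad, d = 1637.12 km
Total = 664.15 + 1637.12 = 2301.27 km

2301 km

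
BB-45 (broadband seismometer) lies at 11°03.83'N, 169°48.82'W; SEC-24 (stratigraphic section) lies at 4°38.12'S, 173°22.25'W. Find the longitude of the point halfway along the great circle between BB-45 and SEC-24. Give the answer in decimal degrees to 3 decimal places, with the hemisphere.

BB-45: φ = +11.06383°, λ = -169.81367°
SEC-24: φ = -4.63533°, λ = -173.37083°
Bx = cos φ₂ cos Δλ = 0.994809,  By = cos φ₂ sin Δλ = -0.061841
φₘ = atan2(sin φ₁ + sin φ₂, √((cos φ₁ + Bx)² + By²)) = 3.21580°
λₘ = λ₁ + atan2(By, cos φ₁ + Bx) = -171.60602°

171.606°W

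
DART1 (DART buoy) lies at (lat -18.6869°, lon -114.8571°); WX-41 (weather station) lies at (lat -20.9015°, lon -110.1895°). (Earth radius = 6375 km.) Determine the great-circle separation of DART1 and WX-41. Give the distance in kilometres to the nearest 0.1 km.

547.2 km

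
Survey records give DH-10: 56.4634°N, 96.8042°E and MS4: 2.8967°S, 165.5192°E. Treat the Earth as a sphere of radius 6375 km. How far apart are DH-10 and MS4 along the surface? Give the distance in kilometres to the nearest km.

9001 km

Δφ = -59.3601°,  Δλ = 68.7150°
a = sin²(Δφ/2) + cos φ₁ cos φ₂ sin²(Δλ/2) = 0.420914
c = 2·arcsin(√a) = 1.411958 rad = 80.8992°
d = R·c = 6375 × 1.411958 = 9001.2 km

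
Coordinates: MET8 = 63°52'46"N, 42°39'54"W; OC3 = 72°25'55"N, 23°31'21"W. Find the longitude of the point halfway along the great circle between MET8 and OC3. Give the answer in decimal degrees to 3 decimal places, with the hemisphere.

34.895°W

MET8: φ = +63.87944°, λ = -42.66500°
OC3: φ = +72.43194°, λ = -23.52250°
Bx = cos φ₂ cos Δλ = 0.285149,  By = cos φ₂ sin Δλ = 0.098978
φₘ = atan2(sin φ₁ + sin φ₂, √((cos φ₁ + Bx)² + By²)) = 68.42200°
λₘ = λ₁ + atan2(By, cos φ₁ + Bx) = -34.89526°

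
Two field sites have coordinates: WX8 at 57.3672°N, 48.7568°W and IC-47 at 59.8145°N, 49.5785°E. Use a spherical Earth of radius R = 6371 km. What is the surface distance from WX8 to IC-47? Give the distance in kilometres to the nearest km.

5168 km

Δφ = 2.4473°,  Δλ = 98.3353°
a = sin²(Δφ/2) + cos φ₁ cos φ₂ sin²(Δλ/2) = 0.155677
c = 2·arcsin(√a) = 0.811177 rad = 46.4770°
d = R·c = 6371 × 0.811177 = 5168.0 km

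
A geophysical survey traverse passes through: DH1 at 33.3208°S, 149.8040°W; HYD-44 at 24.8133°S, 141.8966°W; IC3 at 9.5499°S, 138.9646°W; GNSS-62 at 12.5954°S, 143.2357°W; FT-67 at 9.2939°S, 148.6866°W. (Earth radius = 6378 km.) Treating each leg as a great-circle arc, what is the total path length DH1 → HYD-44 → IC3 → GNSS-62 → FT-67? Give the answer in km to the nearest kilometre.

4223 km

DH1→HYD-44: c = 0.191158 rad, d = 1219.21 km
HYD-44→IC3: c = 0.270812 rad, d = 1727.24 km
IC3→GNSS-62: c = 0.090420 rad, d = 576.70 km
GNSS-62→FT-67: c = 0.109736 rad, d = 699.90 km
Total = 1219.21 + 1727.24 + 576.70 + 699.90 = 4223.04 km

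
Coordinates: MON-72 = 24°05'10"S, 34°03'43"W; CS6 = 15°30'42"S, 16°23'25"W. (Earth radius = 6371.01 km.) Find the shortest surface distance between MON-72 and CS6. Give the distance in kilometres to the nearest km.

2077 km

MON-72: φ = -24.08611°, λ = -34.06194°
CS6: φ = -15.51167°, λ = -16.39028°
Δφ = 8.5744°,  Δλ = 17.6717°
a = sin²(Δφ/2) + cos φ₁ cos φ₂ sin²(Δλ/2) = 0.026344
c = 2·arcsin(√a) = 0.326058 rad = 18.6817°
d = R·c = 6371.01 × 0.326058 = 2077.3 km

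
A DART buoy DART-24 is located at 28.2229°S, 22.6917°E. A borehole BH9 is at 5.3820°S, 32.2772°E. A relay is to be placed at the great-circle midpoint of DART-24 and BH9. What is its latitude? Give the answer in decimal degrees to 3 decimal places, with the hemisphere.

16.858°S

Bx = cos φ₂ cos Δλ = 0.981691,  By = cos φ₂ sin Δλ = 0.165785
φₘ = atan2(sin φ₁ + sin φ₂, √((cos φ₁ + Bx)² + By²)) = -16.85786°
λₘ = λ₁ + atan2(By, cos φ₁ + Bx) = 27.77748°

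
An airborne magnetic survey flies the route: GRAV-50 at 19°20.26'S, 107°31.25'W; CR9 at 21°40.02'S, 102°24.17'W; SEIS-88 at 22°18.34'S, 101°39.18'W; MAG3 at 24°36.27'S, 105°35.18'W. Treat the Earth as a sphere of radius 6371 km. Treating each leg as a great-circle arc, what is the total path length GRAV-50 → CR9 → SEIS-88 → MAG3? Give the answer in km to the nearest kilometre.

1173 km

GRAV-50: φ = -19.33767°, λ = -107.52083°
CR9: φ = -21.66700°, λ = -102.40283°
SEIS-88: φ = -22.30567°, λ = -101.65300°
MAG3: φ = -24.60450°, λ = -105.58633°
GRAV-50→CR9: c = 0.093012 rad, d = 592.58 km
CR9→SEIS-88: c = 0.016478 rad, d = 104.98 km
SEIS-88→MAG3: c = 0.074665 rad, d = 475.69 km
Total = 592.58 + 104.98 + 475.69 = 1173.25 km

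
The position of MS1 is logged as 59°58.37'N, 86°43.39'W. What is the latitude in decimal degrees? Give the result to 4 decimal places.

59° + 58.37′/60 = 59 + 0.97283 = 59.9728°

59.9728°N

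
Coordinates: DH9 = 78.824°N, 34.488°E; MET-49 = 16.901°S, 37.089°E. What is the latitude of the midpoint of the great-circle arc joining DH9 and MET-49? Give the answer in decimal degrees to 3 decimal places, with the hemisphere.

30.965°N

Bx = cos φ₂ cos Δλ = 0.955823,  By = cos φ₂ sin Δλ = 0.043420
φₘ = atan2(sin φ₁ + sin φ₂, √((cos φ₁ + Bx)² + By²)) = 30.96515°
λₘ = λ₁ + atan2(By, cos φ₁ + Bx) = 36.65095°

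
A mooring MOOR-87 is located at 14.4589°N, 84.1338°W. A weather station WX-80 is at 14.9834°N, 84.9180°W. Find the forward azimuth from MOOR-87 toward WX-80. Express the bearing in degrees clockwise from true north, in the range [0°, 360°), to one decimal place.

Δλ = -0.7842°
y = sin Δλ · cos φ₂ = -0.013221
x = cos φ₁ sin φ₂ − sin φ₁ cos φ₂ cos Δλ = 0.009177
θ = atan2(y, x) = -55.2357° → 304.7643° (mod 360°)

304.8°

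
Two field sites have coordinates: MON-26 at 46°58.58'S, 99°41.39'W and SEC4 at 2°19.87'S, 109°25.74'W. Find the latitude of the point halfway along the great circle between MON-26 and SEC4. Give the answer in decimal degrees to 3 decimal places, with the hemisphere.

24.730°S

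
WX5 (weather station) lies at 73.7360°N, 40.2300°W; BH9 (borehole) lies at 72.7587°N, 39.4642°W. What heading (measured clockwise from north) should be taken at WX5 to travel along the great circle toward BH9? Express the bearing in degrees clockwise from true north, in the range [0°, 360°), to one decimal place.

Δλ = 0.7658°
y = sin Δλ · cos φ₂ = 0.003961
x = cos φ₁ sin φ₂ − sin φ₁ cos φ₂ cos Δλ = -0.017031
θ = atan2(y, x) = 166.9056° → 166.9056° (mod 360°)

166.9°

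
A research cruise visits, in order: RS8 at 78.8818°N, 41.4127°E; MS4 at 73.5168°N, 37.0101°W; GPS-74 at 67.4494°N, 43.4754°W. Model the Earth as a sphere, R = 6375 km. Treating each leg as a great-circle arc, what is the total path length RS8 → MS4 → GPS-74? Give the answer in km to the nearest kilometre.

2701 km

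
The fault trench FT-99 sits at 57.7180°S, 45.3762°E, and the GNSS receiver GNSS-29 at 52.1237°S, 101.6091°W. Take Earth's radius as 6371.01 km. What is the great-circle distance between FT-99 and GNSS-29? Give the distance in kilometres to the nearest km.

Δφ = 5.5943°,  Δλ = -146.9853°
a = sin²(Δφ/2) + cos φ₁ cos φ₂ sin²(Δλ/2) = 0.303815
c = 2·arcsin(√a) = 1.167590 rad = 66.8980°
d = R·c = 6371.01 × 1.167590 = 7438.7 km

7439 km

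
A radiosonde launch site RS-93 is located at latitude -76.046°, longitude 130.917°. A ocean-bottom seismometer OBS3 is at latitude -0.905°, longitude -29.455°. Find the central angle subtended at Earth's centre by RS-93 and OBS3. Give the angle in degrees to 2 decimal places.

102.23°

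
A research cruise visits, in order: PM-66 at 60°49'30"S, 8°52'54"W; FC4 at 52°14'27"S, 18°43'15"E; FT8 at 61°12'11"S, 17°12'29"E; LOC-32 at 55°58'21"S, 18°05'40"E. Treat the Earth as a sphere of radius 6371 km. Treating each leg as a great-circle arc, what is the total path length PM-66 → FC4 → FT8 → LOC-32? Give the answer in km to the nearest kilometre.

3507 km

PM-66: φ = -60.82500°, λ = -8.88167°
FC4: φ = -52.24083°, λ = +18.72083°
FT8: φ = -61.20306°, λ = +17.20806°
LOC-32: φ = -55.97250°, λ = +18.09444°
PM-66→FC4: c = 0.301733 rad, d = 1922.34 km
FC4→FT8: c = 0.157079 rad, d = 1000.75 km
FT8→LOC-32: c = 0.091644 rad, d = 583.86 km
Total = 1922.34 + 1000.75 + 583.86 = 3506.95 km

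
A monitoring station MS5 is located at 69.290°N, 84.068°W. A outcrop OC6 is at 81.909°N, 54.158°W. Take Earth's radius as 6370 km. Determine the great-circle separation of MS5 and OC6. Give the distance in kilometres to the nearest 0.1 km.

Δφ = 12.6190°,  Δλ = 29.9100°
a = sin²(Δφ/2) + cos φ₁ cos φ₂ sin²(Δλ/2) = 0.015392
c = 2·arcsin(√a) = 0.248774 rad = 14.2537°
d = R·c = 6370 × 0.248774 = 1584.7 km

1584.7 km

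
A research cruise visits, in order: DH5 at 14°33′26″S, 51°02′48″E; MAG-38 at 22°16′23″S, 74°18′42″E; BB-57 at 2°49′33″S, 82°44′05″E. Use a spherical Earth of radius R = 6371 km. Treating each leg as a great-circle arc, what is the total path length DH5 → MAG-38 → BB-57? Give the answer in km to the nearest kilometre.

4942 km

DH5: φ = -14.55722°, λ = +51.04667°
MAG-38: φ = -22.27306°, λ = +74.31167°
BB-57: φ = -2.82583°, λ = +82.73472°
DH5→MAG-38: c = 0.407495 rad, d = 2596.15 km
MAG-38→BB-57: c = 0.368194 rad, d = 2345.76 km
Total = 2596.15 + 2345.76 = 4941.91 km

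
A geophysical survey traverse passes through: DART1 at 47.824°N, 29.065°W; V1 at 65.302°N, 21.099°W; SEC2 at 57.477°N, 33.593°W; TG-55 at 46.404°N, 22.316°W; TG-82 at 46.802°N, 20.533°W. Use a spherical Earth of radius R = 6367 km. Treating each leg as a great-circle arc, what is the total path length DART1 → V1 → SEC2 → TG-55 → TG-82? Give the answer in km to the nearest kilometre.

4681 km

DART1→V1: c = 0.313937 rad, d = 1998.83 km
V1→SEC2: c = 0.171273 rad, d = 1090.49 km
SEC2→TG-55: c = 0.227534 rad, d = 1448.71 km
TG-55→TG-82: c = 0.022480 rad, d = 143.13 km
Total = 1998.83 + 1090.49 + 1448.71 + 143.13 = 4681.17 km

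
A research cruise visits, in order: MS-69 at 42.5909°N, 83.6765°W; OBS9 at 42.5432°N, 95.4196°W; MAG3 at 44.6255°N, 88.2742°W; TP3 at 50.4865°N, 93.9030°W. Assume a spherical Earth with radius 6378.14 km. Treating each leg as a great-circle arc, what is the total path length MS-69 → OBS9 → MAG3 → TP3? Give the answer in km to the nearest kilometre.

2360 km

MS-69→OBS9: c = 0.150828 rad, d = 962.00 km
OBS9→MAG3: c = 0.097329 rad, d = 620.78 km
MAG3→TP3: c = 0.121820 rad, d = 776.99 km
Total = 962.00 + 620.78 + 776.99 = 2359.77 km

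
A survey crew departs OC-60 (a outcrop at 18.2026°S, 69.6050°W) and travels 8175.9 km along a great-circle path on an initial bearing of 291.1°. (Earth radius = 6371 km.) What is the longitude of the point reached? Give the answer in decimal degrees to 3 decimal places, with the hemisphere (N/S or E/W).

136.744°W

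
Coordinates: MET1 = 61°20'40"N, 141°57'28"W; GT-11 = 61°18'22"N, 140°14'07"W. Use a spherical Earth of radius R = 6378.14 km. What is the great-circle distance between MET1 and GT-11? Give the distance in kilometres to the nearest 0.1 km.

92.1 km

MET1: φ = +61.34444°, λ = -141.95778°
GT-11: φ = +61.30611°, λ = -140.23528°
Δφ = -0.0383°,  Δλ = 1.7225°
a = sin²(Δφ/2) + cos φ₁ cos φ₂ sin²(Δλ/2) = 0.000052
c = 2·arcsin(√a) = 0.014441 rad = 0.8274°
d = R·c = 6378.14 × 0.014441 = 92.1 km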